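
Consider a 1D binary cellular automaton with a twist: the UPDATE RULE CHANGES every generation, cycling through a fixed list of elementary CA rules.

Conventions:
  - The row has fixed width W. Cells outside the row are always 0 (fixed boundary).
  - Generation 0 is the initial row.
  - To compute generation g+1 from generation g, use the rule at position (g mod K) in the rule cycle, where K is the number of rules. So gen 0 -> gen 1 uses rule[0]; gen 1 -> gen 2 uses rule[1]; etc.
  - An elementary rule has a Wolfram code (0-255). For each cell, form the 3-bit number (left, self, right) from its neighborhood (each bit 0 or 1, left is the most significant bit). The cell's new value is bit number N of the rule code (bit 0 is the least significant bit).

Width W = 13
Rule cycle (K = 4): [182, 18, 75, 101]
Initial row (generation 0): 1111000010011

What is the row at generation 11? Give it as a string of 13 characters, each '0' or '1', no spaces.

Answer: 1111101110111

Derivation:
Gen 0: 1111000010011
Gen 1 (rule 182): 0110100111100
Gen 2 (rule 18): 1000011000010
Gen 3 (rule 75): 0011111011100
Gen 4 (rule 101): 1000001100101
Gen 5 (rule 182): 1100010011111
Gen 6 (rule 18): 0010101100000
Gen 7 (rule 75): 1100001101111
Gen 8 (rule 101): 0101100110001
Gen 9 (rule 182): 1110011001011
Gen 10 (rule 18): 0001100110000
Gen 11 (rule 75): 1111101110111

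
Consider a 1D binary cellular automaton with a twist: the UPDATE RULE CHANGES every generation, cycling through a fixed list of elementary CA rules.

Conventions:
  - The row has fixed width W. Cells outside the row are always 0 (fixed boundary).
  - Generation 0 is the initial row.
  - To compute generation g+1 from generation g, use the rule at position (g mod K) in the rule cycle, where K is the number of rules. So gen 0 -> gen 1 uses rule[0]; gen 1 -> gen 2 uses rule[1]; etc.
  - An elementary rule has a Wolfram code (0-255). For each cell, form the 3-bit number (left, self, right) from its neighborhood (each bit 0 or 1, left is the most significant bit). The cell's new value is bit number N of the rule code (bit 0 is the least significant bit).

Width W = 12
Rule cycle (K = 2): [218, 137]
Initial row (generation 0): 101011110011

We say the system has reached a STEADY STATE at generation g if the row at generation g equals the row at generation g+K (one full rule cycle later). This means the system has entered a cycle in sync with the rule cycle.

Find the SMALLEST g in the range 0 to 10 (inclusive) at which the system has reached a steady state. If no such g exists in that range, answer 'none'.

Gen 0: 101011110011
Gen 1 (rule 218): 000011111111
Gen 2 (rule 137): 111011111110
Gen 3 (rule 218): 111011111111
Gen 4 (rule 137): 110011111110
Gen 5 (rule 218): 111111111111
Gen 6 (rule 137): 111111111110
Gen 7 (rule 218): 111111111111
Gen 8 (rule 137): 111111111110
Gen 9 (rule 218): 111111111111
Gen 10 (rule 137): 111111111110
Gen 11 (rule 218): 111111111111
Gen 12 (rule 137): 111111111110

Answer: 5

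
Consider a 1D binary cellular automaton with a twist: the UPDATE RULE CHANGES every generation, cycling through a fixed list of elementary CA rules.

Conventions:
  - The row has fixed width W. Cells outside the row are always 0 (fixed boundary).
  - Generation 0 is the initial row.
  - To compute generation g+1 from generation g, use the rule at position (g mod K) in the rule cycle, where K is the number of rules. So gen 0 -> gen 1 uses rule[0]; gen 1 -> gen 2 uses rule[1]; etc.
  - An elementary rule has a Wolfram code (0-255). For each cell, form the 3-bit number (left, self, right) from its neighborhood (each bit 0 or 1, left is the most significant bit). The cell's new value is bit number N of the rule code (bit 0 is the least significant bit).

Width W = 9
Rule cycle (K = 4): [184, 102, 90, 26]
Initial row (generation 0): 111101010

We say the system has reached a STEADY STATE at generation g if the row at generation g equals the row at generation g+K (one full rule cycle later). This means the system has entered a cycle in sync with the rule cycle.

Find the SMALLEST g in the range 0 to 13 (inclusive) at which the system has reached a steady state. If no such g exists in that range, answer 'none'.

Gen 0: 111101010
Gen 1 (rule 184): 111010101
Gen 2 (rule 102): 001111111
Gen 3 (rule 90): 011000001
Gen 4 (rule 26): 110100010
Gen 5 (rule 184): 101010001
Gen 6 (rule 102): 111110011
Gen 7 (rule 90): 100011111
Gen 8 (rule 26): 010110000
Gen 9 (rule 184): 001101000
Gen 10 (rule 102): 010111000
Gen 11 (rule 90): 100101100
Gen 12 (rule 26): 011001010
Gen 13 (rule 184): 010100101
Gen 14 (rule 102): 111101111
Gen 15 (rule 90): 100101001
Gen 16 (rule 26): 011000110
Gen 17 (rule 184): 010100101

Answer: 13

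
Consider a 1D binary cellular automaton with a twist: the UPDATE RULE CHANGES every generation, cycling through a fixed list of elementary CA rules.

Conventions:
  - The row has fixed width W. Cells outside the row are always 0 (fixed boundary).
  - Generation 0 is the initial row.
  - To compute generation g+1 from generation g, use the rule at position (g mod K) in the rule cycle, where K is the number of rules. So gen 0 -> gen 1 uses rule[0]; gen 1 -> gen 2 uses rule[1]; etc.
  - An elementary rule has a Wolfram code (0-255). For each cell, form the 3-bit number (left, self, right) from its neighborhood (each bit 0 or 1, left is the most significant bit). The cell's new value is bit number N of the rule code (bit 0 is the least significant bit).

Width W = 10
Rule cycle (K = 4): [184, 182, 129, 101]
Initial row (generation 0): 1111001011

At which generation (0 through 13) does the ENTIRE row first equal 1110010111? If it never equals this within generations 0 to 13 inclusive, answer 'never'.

Gen 0: 1111001011
Gen 1 (rule 184): 1110100110
Gen 2 (rule 182): 0101111001
Gen 3 (rule 129): 0000110000
Gen 4 (rule 101): 1110010111
Gen 5 (rule 184): 1101001110
Gen 6 (rule 182): 0011110101
Gen 7 (rule 129): 1001100000
Gen 8 (rule 101): 1000101111
Gen 9 (rule 184): 0100011110
Gen 10 (rule 182): 1110101101
Gen 11 (rule 129): 0100000000
Gen 12 (rule 101): 0101111111
Gen 13 (rule 184): 0011111110

Answer: 4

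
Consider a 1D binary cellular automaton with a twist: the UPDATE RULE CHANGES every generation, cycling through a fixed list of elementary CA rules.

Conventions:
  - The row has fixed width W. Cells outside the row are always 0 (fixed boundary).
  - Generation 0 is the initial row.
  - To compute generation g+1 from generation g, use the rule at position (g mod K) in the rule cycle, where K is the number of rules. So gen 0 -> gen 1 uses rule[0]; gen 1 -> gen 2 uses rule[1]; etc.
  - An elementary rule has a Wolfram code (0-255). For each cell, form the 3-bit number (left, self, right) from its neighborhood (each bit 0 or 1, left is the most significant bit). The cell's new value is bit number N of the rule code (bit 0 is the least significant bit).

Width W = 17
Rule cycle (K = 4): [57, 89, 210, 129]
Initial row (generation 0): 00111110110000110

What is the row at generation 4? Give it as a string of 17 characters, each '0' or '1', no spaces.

Answer: 10000000001100011

Derivation:
Gen 0: 00111110110000110
Gen 1 (rule 57): 10100001101110101
Gen 2 (rule 89): 00011101101010000
Gen 3 (rule 210): 00101100100001000
Gen 4 (rule 129): 10000000001100011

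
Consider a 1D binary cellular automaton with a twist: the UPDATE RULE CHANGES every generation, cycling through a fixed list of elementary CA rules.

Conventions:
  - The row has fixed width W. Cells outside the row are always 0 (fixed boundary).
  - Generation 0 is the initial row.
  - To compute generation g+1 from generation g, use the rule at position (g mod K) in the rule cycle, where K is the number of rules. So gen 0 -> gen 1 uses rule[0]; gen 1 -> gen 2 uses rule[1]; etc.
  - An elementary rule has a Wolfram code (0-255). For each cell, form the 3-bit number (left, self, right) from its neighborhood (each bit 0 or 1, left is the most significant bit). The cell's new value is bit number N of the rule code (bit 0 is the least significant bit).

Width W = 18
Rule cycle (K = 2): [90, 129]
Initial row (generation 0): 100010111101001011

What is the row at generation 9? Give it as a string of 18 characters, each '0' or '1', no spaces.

Answer: 000110000000011000

Derivation:
Gen 0: 100010111101001011
Gen 1 (rule 90): 010100100100110011
Gen 2 (rule 129): 000000000000000000
Gen 3 (rule 90): 000000000000000000
Gen 4 (rule 129): 111111111111111111
Gen 5 (rule 90): 100000000000000001
Gen 6 (rule 129): 001111111111111100
Gen 7 (rule 90): 011000000000000110
Gen 8 (rule 129): 000011111111110000
Gen 9 (rule 90): 000110000000011000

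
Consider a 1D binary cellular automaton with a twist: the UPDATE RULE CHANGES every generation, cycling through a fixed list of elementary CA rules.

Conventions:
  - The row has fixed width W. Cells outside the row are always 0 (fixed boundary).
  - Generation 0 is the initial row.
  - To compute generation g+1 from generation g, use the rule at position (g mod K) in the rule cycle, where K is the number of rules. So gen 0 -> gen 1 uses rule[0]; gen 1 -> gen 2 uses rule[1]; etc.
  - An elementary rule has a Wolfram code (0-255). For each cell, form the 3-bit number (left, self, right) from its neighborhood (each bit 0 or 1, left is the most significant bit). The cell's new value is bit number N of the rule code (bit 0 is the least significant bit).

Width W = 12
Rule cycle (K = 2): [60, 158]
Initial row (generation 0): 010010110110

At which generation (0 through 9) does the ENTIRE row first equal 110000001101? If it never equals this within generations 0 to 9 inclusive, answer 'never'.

Gen 0: 010010110110
Gen 1 (rule 60): 011011101101
Gen 2 (rule 158): 110011001001
Gen 3 (rule 60): 101010101101
Gen 4 (rule 158): 101010101001
Gen 5 (rule 60): 111111111101
Gen 6 (rule 158): 111111111001
Gen 7 (rule 60): 100000000101
Gen 8 (rule 158): 110000001101
Gen 9 (rule 60): 101000001011

Answer: 8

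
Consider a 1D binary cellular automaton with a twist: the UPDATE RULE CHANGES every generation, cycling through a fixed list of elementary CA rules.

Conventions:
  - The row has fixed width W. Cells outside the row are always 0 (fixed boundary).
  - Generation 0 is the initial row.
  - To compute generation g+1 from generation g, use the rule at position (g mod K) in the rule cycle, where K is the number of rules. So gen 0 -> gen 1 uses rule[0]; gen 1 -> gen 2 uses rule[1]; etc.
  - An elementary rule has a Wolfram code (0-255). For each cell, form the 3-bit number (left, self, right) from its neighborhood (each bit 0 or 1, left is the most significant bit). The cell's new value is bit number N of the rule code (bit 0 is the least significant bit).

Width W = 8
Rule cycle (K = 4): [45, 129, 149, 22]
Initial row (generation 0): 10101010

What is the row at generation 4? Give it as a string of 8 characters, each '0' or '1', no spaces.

Answer: 01000000

Derivation:
Gen 0: 10101010
Gen 1 (rule 45): 11111110
Gen 2 (rule 129): 01111100
Gen 3 (rule 149): 00111011
Gen 4 (rule 22): 01000000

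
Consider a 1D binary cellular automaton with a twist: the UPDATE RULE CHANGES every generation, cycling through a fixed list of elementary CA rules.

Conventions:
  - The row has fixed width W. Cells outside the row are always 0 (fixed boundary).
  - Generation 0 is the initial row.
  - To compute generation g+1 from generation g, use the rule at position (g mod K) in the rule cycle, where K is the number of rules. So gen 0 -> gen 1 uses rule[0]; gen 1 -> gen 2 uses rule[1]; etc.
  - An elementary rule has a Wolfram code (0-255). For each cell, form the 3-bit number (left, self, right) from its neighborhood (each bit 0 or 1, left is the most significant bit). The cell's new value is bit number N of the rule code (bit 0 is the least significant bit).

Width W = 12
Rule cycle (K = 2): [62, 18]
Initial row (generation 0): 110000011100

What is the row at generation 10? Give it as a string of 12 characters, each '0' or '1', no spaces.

Answer: 000000010000

Derivation:
Gen 0: 110000011100
Gen 1 (rule 62): 101000110010
Gen 2 (rule 18): 000101001101
Gen 3 (rule 62): 001111111011
Gen 4 (rule 18): 010000000000
Gen 5 (rule 62): 111000000000
Gen 6 (rule 18): 000100000000
Gen 7 (rule 62): 001110000000
Gen 8 (rule 18): 010001000000
Gen 9 (rule 62): 111011100000
Gen 10 (rule 18): 000000010000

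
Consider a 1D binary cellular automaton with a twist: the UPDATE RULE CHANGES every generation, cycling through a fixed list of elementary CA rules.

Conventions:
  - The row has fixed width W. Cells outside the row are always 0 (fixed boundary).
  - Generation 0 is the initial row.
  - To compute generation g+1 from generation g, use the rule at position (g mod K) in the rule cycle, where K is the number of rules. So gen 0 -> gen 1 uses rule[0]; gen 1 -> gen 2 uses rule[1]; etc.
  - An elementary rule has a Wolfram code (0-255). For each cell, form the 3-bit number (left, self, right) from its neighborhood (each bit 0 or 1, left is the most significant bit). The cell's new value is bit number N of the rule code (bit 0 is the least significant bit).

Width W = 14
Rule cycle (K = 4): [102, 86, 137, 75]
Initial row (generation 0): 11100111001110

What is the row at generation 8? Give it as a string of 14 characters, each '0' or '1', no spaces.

Answer: 11111101111100

Derivation:
Gen 0: 11100111001110
Gen 1 (rule 102): 00101001010010
Gen 2 (rule 86): 01101111011111
Gen 3 (rule 137): 01001110011110
Gen 4 (rule 75): 10011010110010
Gen 5 (rule 102): 10101111010110
Gen 6 (rule 86): 10100001010011
Gen 7 (rule 137): 00001100000010
Gen 8 (rule 75): 11111101111100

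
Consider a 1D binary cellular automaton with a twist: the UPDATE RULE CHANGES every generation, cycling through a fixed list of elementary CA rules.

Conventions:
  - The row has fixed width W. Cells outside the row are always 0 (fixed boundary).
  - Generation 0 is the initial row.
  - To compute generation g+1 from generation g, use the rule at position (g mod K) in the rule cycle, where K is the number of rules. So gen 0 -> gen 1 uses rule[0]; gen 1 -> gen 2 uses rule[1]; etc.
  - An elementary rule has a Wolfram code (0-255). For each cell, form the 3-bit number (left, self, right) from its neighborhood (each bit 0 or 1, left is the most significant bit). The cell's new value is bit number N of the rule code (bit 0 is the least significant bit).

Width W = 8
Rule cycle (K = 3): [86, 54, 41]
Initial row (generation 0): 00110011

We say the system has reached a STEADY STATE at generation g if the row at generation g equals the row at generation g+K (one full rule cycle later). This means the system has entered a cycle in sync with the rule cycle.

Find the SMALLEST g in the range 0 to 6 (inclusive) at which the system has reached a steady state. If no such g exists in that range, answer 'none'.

Answer: 5

Derivation:
Gen 0: 00110011
Gen 1 (rule 86): 01011101
Gen 2 (rule 54): 11100011
Gen 3 (rule 41): 10001010
Gen 4 (rule 86): 11011011
Gen 5 (rule 54): 00100100
Gen 6 (rule 41): 10000001
Gen 7 (rule 86): 11000011
Gen 8 (rule 54): 00100100
Gen 9 (rule 41): 10000001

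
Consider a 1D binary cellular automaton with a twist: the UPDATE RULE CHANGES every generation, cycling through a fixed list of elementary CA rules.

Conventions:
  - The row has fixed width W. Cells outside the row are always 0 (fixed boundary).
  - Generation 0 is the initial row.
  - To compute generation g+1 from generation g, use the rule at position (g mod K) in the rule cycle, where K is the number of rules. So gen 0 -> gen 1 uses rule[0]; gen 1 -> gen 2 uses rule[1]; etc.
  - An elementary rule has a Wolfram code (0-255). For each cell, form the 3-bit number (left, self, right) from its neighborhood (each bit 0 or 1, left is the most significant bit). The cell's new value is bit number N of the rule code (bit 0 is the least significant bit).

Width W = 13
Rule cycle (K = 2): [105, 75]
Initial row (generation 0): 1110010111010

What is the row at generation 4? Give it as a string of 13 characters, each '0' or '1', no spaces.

Gen 0: 1110010111010
Gen 1 (rule 105): 1010001101100
Gen 2 (rule 75): 0000111101101
Gen 3 (rule 105): 1110100111110
Gen 4 (rule 75): 1010001100010

Answer: 1010001100010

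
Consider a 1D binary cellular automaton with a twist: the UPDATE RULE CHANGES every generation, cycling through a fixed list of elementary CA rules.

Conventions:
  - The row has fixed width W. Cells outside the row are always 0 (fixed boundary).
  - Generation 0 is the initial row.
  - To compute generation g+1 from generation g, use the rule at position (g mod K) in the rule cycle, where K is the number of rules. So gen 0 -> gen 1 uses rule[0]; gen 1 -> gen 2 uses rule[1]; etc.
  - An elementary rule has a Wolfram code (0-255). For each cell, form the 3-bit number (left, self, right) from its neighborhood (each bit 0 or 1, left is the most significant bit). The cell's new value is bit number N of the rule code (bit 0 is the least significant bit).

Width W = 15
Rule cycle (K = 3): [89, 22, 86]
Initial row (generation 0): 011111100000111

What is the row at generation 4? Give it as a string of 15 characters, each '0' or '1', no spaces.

Answer: 101000111101100

Derivation:
Gen 0: 011111100000111
Gen 1 (rule 89): 010000111110101
Gen 2 (rule 22): 111001000000101
Gen 3 (rule 86): 001111100001101
Gen 4 (rule 89): 101000111101100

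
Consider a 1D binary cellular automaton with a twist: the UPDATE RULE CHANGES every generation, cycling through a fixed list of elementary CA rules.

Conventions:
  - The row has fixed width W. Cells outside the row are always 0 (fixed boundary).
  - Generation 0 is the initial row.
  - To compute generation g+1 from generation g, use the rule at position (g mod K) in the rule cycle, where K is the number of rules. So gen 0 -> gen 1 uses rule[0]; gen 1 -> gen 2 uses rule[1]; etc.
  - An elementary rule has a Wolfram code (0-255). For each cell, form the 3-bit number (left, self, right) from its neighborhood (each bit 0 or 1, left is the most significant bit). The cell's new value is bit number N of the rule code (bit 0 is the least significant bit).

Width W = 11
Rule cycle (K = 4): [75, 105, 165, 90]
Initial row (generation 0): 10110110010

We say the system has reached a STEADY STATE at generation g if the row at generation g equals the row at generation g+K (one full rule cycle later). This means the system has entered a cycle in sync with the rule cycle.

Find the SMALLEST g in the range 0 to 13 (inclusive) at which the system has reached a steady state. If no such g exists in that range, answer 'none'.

Gen 0: 10110110010
Gen 1 (rule 75): 00110110100
Gen 2 (rule 105): 10111111001
Gen 3 (rule 165): 11011110001
Gen 4 (rule 90): 11010011010
Gen 5 (rule 75): 11000111000
Gen 6 (rule 105): 11010101011
Gen 7 (rule 165): 00111111100
Gen 8 (rule 90): 01100000110
Gen 9 (rule 75): 11101111110
Gen 10 (rule 105): 10111000010
Gen 11 (rule 165): 11010011010
Gen 12 (rule 90): 11001111001
Gen 13 (rule 75): 11011001010
Gen 14 (rule 105): 11111000100
Gen 15 (rule 165): 01110010101
Gen 16 (rule 90): 11011100000
Gen 17 (rule 75): 11010101111

Answer: none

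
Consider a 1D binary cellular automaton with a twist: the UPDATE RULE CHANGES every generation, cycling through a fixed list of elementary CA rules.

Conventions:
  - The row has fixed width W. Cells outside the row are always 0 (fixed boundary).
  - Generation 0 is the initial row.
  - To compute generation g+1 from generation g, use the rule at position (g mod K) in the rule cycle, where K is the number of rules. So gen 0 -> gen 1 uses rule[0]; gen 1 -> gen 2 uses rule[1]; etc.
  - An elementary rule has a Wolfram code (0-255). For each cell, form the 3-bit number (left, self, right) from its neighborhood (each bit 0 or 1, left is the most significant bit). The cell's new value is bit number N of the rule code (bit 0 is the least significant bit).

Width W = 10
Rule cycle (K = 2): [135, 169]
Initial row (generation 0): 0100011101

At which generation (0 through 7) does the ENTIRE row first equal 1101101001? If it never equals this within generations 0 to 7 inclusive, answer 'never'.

Gen 0: 0100011101
Gen 1 (rule 135): 1101101001
Gen 2 (rule 169): 1011010000
Gen 3 (rule 135): 1000010111
Gen 4 (rule 169): 0011001110
Gen 5 (rule 135): 1100010100
Gen 6 (rule 169): 1001001001
Gen 7 (rule 135): 1011011011

Answer: 1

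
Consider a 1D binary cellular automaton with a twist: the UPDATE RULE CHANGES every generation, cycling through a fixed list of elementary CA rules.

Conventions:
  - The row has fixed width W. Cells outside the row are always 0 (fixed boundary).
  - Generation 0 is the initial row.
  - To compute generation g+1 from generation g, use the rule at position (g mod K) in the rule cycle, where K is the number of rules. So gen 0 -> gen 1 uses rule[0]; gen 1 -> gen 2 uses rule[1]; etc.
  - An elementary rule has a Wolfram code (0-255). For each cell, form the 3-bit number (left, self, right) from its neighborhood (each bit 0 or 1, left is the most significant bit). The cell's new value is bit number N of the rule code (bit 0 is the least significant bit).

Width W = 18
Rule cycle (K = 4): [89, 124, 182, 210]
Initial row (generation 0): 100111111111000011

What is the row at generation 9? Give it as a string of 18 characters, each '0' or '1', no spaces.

Answer: 011011011001010001

Derivation:
Gen 0: 100111111111000011
Gen 1 (rule 89): 010100000001111011
Gen 2 (rule 124): 011110000001001111
Gen 3 (rule 182): 101101000011110110
Gen 4 (rule 210): 000100100101110011
Gen 5 (rule 89): 110010010001011011
Gen 6 (rule 124): 111011011001111111
Gen 7 (rule 182): 010100100110111110
Gen 8 (rule 210): 100011011010011111
Gen 9 (rule 89): 011011011001010001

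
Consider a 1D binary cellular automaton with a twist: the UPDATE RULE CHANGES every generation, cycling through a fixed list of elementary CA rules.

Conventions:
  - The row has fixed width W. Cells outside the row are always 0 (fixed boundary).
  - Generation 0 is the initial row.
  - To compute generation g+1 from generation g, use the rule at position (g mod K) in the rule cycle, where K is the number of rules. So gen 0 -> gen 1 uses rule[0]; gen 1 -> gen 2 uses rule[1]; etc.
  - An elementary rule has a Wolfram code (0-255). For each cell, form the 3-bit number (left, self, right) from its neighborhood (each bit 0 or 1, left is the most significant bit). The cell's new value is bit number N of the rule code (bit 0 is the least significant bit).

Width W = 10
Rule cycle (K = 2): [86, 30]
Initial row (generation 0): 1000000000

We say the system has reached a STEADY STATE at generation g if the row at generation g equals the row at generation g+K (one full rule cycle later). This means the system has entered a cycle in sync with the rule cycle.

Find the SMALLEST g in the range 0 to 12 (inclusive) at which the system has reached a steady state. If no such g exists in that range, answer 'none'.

Answer: 8

Derivation:
Gen 0: 1000000000
Gen 1 (rule 86): 1100000000
Gen 2 (rule 30): 1010000000
Gen 3 (rule 86): 1011000000
Gen 4 (rule 30): 1010100000
Gen 5 (rule 86): 1010110000
Gen 6 (rule 30): 1010101000
Gen 7 (rule 86): 1010101100
Gen 8 (rule 30): 1010101010
Gen 9 (rule 86): 1010101011
Gen 10 (rule 30): 1010101010
Gen 11 (rule 86): 1010101011
Gen 12 (rule 30): 1010101010
Gen 13 (rule 86): 1010101011
Gen 14 (rule 30): 1010101010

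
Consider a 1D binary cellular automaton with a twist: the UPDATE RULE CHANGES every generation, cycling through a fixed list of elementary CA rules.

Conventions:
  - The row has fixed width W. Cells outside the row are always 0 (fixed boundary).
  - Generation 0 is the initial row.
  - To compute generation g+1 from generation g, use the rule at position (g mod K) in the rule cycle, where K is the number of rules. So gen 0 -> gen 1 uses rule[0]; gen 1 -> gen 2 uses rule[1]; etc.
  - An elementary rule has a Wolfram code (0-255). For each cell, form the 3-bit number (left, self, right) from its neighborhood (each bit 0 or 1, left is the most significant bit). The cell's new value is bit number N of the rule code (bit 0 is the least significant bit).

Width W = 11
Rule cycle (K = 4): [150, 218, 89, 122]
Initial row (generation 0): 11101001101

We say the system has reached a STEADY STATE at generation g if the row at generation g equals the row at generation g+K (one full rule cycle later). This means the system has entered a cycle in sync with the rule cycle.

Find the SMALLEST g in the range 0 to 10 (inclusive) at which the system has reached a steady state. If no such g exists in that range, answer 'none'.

Gen 0: 11101001101
Gen 1 (rule 150): 01001110001
Gen 2 (rule 218): 10111111010
Gen 3 (rule 89): 00100001001
Gen 4 (rule 122): 01010010110
Gen 5 (rule 150): 11011110001
Gen 6 (rule 218): 11011111010
Gen 7 (rule 89): 11010001001
Gen 8 (rule 122): 11101010110
Gen 9 (rule 150): 01001010001
Gen 10 (rule 218): 10110001010
Gen 11 (rule 89): 00111100001
Gen 12 (rule 122): 01100110010
Gen 13 (rule 150): 10011001111
Gen 14 (rule 218): 01111111111

Answer: none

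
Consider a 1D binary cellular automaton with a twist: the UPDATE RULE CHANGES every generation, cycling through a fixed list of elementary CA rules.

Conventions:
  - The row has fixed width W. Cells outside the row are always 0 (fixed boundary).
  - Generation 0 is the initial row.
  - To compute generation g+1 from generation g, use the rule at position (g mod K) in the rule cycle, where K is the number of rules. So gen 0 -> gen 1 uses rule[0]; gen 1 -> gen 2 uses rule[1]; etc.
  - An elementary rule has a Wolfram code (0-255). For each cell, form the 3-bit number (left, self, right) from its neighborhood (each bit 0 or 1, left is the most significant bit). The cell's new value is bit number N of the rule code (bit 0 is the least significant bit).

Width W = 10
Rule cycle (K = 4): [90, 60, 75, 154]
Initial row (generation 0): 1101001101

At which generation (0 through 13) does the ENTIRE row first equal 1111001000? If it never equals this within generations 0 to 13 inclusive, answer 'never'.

Answer: 7

Derivation:
Gen 0: 1101001101
Gen 1 (rule 90): 1100111100
Gen 2 (rule 60): 1010100010
Gen 3 (rule 75): 0000001100
Gen 4 (rule 154): 0000011010
Gen 5 (rule 90): 0000111001
Gen 6 (rule 60): 0000100101
Gen 7 (rule 75): 1111001000
Gen 8 (rule 154): 1110110100
Gen 9 (rule 90): 1010110010
Gen 10 (rule 60): 1111101011
Gen 11 (rule 75): 1000100011
Gen 12 (rule 154): 0101010110
Gen 13 (rule 90): 1000000111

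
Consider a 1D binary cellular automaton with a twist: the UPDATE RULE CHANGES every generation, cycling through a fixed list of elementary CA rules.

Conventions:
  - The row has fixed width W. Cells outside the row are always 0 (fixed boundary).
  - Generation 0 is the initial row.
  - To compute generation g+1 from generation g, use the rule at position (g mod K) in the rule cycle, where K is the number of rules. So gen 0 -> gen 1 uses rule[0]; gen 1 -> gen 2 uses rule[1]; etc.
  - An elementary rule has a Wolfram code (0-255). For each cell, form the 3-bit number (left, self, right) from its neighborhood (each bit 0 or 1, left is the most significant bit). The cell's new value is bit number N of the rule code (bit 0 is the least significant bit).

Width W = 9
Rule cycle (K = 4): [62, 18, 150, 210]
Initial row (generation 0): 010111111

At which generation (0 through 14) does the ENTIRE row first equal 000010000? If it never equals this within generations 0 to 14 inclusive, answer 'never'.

Answer: 2

Derivation:
Gen 0: 010111111
Gen 1 (rule 62): 111100000
Gen 2 (rule 18): 000010000
Gen 3 (rule 150): 000111000
Gen 4 (rule 210): 001011100
Gen 5 (rule 62): 011110010
Gen 6 (rule 18): 100001101
Gen 7 (rule 150): 110010001
Gen 8 (rule 210): 011101010
Gen 9 (rule 62): 110011111
Gen 10 (rule 18): 001100000
Gen 11 (rule 150): 010010000
Gen 12 (rule 210): 101101000
Gen 13 (rule 62): 111011100
Gen 14 (rule 18): 000000010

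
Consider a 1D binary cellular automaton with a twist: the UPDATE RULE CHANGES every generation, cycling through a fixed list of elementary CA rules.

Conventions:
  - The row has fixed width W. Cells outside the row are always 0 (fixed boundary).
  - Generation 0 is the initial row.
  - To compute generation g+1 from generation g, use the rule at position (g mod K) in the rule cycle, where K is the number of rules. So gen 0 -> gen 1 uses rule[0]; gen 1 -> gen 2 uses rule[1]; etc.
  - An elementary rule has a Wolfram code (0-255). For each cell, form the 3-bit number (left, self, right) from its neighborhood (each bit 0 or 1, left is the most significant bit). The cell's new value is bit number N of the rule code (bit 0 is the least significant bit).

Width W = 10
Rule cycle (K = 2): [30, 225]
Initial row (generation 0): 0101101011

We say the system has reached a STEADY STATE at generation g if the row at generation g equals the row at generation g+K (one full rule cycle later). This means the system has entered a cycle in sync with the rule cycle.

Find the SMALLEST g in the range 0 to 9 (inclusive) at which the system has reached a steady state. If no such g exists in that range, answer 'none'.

Answer: 4

Derivation:
Gen 0: 0101101011
Gen 1 (rule 30): 1101001010
Gen 2 (rule 225): 0110000100
Gen 3 (rule 30): 1101001110
Gen 4 (rule 225): 0110000110
Gen 5 (rule 30): 1101001101
Gen 6 (rule 225): 0110000110
Gen 7 (rule 30): 1101001101
Gen 8 (rule 225): 0110000110
Gen 9 (rule 30): 1101001101
Gen 10 (rule 225): 0110000110
Gen 11 (rule 30): 1101001101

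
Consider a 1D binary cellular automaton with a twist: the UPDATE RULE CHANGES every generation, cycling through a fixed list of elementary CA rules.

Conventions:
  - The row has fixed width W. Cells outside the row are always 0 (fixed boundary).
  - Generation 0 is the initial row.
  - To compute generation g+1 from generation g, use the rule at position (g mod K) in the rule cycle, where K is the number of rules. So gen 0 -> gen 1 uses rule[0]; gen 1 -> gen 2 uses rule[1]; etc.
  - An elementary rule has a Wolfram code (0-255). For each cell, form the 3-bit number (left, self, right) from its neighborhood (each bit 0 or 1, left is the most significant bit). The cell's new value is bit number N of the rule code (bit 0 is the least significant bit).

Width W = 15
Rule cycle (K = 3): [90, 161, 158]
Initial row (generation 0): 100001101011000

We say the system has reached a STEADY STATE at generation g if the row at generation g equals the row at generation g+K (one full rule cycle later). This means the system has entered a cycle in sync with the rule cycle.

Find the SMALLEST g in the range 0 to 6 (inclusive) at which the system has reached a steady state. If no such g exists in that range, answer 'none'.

Answer: none

Derivation:
Gen 0: 100001101011000
Gen 1 (rule 90): 010011100011100
Gen 2 (rule 161): 000001001001001
Gen 3 (rule 158): 000011111111111
Gen 4 (rule 90): 000110000000001
Gen 5 (rule 161): 110000111111100
Gen 6 (rule 158): 101001111111010
Gen 7 (rule 90): 000111000001001
Gen 8 (rule 161): 110010011100000
Gen 9 (rule 158): 101111111010000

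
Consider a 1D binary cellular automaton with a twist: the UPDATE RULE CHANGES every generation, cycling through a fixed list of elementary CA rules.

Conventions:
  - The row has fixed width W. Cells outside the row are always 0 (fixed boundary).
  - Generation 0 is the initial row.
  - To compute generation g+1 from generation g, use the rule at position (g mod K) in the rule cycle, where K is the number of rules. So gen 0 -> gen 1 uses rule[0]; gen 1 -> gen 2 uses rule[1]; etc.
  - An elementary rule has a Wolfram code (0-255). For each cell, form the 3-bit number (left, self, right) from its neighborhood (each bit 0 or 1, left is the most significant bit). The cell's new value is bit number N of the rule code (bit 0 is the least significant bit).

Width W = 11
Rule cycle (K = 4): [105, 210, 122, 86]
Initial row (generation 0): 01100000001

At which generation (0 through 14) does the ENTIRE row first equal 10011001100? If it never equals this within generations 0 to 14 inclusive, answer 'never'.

Answer: never

Derivation:
Gen 0: 01100000001
Gen 1 (rule 105): 01101111100
Gen 2 (rule 210): 10100111110
Gen 3 (rule 122): 01011100011
Gen 4 (rule 86): 11000110101
Gen 5 (rule 105): 11010111010
Gen 6 (rule 210): 01000011001
Gen 7 (rule 122): 10100111110
Gen 8 (rule 86): 10111000011
Gen 9 (rule 105): 01101011011
Gen 10 (rule 210): 10100001001
Gen 11 (rule 122): 01010010110
Gen 12 (rule 86): 11011110011
Gen 13 (rule 105): 11110010011
Gen 14 (rule 210): 01111101101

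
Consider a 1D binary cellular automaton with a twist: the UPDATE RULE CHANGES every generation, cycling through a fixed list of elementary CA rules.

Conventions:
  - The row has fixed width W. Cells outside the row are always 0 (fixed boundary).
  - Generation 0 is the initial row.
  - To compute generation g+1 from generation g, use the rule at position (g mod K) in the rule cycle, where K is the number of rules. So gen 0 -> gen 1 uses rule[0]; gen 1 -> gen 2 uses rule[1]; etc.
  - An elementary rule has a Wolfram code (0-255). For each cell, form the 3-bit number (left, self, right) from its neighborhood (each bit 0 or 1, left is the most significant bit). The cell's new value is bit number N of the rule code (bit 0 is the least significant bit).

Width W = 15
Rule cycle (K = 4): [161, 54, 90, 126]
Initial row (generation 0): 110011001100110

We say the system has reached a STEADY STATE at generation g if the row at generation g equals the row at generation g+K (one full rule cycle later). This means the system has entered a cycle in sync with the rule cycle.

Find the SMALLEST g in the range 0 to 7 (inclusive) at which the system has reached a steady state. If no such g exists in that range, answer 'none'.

Gen 0: 110011001100110
Gen 1 (rule 161): 000000000000000
Gen 2 (rule 54): 000000000000000
Gen 3 (rule 90): 000000000000000
Gen 4 (rule 126): 000000000000000
Gen 5 (rule 161): 111111111111111
Gen 6 (rule 54): 000000000000000
Gen 7 (rule 90): 000000000000000
Gen 8 (rule 126): 000000000000000
Gen 9 (rule 161): 111111111111111
Gen 10 (rule 54): 000000000000000
Gen 11 (rule 90): 000000000000000

Answer: 2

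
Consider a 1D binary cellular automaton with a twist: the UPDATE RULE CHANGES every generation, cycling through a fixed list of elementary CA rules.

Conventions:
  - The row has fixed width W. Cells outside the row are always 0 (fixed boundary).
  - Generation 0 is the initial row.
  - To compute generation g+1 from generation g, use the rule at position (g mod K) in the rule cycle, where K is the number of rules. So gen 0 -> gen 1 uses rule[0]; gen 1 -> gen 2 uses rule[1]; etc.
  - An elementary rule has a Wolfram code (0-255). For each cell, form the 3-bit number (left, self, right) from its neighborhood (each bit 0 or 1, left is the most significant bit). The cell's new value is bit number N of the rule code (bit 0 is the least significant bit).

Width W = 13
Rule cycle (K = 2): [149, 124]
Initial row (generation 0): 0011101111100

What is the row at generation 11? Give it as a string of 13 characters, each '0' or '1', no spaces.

Answer: 0010000001110

Derivation:
Gen 0: 0011101111100
Gen 1 (rule 149): 1001000111011
Gen 2 (rule 124): 1101100101111
Gen 3 (rule 149): 0000010100110
Gen 4 (rule 124): 0000011110111
Gen 5 (rule 149): 1111001100010
Gen 6 (rule 124): 1001101110011
Gen 7 (rule 149): 1100000101000
Gen 8 (rule 124): 1110000111100
Gen 9 (rule 149): 0101110011011
Gen 10 (rule 124): 0111011011111
Gen 11 (rule 149): 0010000001110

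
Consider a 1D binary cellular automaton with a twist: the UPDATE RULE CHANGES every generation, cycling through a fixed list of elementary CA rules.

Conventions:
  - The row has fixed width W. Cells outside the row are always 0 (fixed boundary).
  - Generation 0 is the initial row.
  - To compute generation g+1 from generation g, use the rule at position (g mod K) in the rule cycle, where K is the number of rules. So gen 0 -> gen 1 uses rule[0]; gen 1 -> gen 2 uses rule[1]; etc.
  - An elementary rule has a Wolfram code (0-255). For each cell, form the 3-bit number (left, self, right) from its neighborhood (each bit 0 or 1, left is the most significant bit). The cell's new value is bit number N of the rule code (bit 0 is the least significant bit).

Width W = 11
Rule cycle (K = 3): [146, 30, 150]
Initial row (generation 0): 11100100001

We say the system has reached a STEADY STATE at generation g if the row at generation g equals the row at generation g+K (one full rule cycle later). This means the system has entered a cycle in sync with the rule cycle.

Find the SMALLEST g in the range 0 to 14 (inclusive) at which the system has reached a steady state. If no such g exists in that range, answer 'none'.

Answer: 12

Derivation:
Gen 0: 11100100001
Gen 1 (rule 146): 01011010010
Gen 2 (rule 30): 11010011111
Gen 3 (rule 150): 00011101110
Gen 4 (rule 146): 00101000101
Gen 5 (rule 30): 01101101101
Gen 6 (rule 150): 10000000001
Gen 7 (rule 146): 01000000010
Gen 8 (rule 30): 11100000111
Gen 9 (rule 150): 01010001010
Gen 10 (rule 146): 10001010001
Gen 11 (rule 30): 11011011011
Gen 12 (rule 150): 00000000000
Gen 13 (rule 146): 00000000000
Gen 14 (rule 30): 00000000000
Gen 15 (rule 150): 00000000000
Gen 16 (rule 146): 00000000000
Gen 17 (rule 30): 00000000000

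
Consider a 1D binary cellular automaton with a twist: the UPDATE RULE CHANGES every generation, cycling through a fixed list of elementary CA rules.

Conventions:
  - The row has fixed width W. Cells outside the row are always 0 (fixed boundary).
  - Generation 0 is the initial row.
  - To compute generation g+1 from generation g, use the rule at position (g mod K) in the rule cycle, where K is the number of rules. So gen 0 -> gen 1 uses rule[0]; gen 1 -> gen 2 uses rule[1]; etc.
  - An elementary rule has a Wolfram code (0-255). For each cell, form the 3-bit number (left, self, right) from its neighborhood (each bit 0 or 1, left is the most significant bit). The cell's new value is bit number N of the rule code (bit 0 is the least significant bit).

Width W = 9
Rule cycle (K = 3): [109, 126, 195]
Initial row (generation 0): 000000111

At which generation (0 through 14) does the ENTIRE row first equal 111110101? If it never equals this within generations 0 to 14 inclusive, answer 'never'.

Gen 0: 000000111
Gen 1 (rule 109): 111110101
Gen 2 (rule 126): 100011111
Gen 3 (rule 195): 001101111
Gen 4 (rule 109): 101111001
Gen 5 (rule 126): 111001111
Gen 6 (rule 195): 011010111
Gen 7 (rule 109): 011111101
Gen 8 (rule 126): 110000111
Gen 9 (rule 195): 010111011
Gen 10 (rule 109): 011101111
Gen 11 (rule 126): 110111001
Gen 12 (rule 195): 010011010
Gen 13 (rule 109): 010011110
Gen 14 (rule 126): 111110011

Answer: 1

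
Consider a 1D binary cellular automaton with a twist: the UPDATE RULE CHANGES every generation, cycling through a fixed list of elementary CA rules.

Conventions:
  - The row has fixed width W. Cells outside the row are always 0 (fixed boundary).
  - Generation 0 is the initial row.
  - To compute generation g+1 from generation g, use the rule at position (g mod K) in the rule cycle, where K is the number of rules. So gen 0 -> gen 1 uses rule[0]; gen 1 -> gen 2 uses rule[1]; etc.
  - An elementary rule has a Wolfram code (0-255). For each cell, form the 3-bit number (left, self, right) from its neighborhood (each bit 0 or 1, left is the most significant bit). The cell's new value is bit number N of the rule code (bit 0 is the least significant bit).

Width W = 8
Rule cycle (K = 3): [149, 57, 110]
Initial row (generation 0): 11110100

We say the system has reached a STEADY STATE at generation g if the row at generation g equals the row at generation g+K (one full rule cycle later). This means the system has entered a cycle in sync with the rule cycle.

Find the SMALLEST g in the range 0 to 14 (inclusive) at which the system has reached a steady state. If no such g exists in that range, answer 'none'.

Gen 0: 11110100
Gen 1 (rule 149): 01100111
Gen 2 (rule 57): 01010100
Gen 3 (rule 110): 11111100
Gen 4 (rule 149): 01111011
Gen 5 (rule 57): 01000110
Gen 6 (rule 110): 11001110
Gen 7 (rule 149): 00100101
Gen 8 (rule 57): 10010010
Gen 9 (rule 110): 10110110
Gen 10 (rule 149): 10000001
Gen 11 (rule 57): 01111100
Gen 12 (rule 110): 11000100
Gen 13 (rule 149): 00110111
Gen 14 (rule 57): 10101100
Gen 15 (rule 110): 11111100
Gen 16 (rule 149): 01111011
Gen 17 (rule 57): 01000110

Answer: none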